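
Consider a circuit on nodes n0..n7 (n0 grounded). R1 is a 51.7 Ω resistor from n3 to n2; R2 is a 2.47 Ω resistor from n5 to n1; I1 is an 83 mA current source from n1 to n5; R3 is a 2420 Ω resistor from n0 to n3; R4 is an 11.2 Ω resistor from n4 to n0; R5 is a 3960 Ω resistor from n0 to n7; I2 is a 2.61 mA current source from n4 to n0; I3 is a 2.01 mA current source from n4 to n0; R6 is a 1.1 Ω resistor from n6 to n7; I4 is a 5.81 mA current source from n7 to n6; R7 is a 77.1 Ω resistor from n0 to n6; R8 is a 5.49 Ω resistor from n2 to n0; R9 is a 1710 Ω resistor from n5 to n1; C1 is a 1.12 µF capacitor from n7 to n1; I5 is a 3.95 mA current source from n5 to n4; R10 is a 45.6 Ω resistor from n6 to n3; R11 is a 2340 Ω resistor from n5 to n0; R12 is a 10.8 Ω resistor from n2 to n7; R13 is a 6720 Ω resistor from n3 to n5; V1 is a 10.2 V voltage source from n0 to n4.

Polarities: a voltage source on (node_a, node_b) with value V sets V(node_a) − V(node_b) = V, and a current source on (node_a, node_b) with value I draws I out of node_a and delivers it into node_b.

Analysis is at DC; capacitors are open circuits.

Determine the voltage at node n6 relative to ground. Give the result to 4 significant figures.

-0.004504 V

MNA unknowns: 7 node voltages V₁..V_7 plus 1 source current (V1)
R1: Y=0.01934 on G[3,2]
R2: Y=0.4049 on G[5,1]
I1: z[1]−=0.083, z[5]+=0.083
R3: Y=0.0004132 on G[0,3]
R4: Y=0.08929 on G[4,0]
R5: Y=0.0002525 on G[0,7]
I2: z[4]−=0.00261, z[0]+=0.00261
I3: z[4]−=0.00201, z[0]+=0.00201
R6: Y=0.9091 on G[6,7]
I4: z[7]−=0.00581, z[6]+=0.00581
R7: Y=0.01297 on G[0,6]
R8: Y=0.1821 on G[2,0]
R9: Y=0.0005848 on G[5,1]
C1: Y=0.000 on G[7,1]
I5: z[5]−=0.00395, z[4]+=0.00395
R10: Y=0.02193 on G[6,3]
R11: Y=0.0004274 on G[5,0]
R12: Y=0.09259 on G[2,7]
R13: Y=0.0001488 on G[3,5]
V1: row V0−V4=10.2, i_V1 at 0,4
solve → V1=-7.068, V2=-0.005182, V3=-0.02917, V4=-10.20, V5=-6.863, V6=-0.004504, V7=-0.01036
aux → i_V1=-0.9100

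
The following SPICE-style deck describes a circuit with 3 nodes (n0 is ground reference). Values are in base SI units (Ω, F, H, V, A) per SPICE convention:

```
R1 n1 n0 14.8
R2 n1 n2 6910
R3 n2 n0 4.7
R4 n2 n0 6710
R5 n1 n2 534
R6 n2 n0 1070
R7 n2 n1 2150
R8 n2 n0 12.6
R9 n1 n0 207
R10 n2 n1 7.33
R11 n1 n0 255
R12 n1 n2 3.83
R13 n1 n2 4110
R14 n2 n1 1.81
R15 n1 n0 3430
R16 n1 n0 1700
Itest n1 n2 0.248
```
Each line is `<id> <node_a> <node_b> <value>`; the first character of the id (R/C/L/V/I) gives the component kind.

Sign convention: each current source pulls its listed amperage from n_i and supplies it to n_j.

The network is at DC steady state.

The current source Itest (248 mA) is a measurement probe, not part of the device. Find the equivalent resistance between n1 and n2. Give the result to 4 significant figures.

MNA unknowns: 2 node voltages V₁..V_2
R1: Y=0.06757 on G[1,0]
R2: Y=0.0001447 on G[1,2]
R3: Y=0.2128 on G[2,0]
R4: Y=0.0001490 on G[2,0]
R5: Y=0.001873 on G[1,2]
R6: Y=0.0009346 on G[2,0]
R7: Y=0.0004651 on G[2,1]
R8: Y=0.07937 on G[2,0]
R9: Y=0.004831 on G[1,0]
R10: Y=0.1364 on G[2,1]
R11: Y=0.003922 on G[1,0]
R12: Y=0.2611 on G[1,2]
R13: Y=0.0002433 on G[1,2]
R14: Y=0.5525 on G[2,1]
R15: Y=0.0002915 on G[1,0]
R16: Y=0.0005882 on G[1,0]
Itest: z[1]−=0.248, z[2]+=0.248
solve → V1=-0.1936, V2=0.05098

R_eq = 0.9863 Ω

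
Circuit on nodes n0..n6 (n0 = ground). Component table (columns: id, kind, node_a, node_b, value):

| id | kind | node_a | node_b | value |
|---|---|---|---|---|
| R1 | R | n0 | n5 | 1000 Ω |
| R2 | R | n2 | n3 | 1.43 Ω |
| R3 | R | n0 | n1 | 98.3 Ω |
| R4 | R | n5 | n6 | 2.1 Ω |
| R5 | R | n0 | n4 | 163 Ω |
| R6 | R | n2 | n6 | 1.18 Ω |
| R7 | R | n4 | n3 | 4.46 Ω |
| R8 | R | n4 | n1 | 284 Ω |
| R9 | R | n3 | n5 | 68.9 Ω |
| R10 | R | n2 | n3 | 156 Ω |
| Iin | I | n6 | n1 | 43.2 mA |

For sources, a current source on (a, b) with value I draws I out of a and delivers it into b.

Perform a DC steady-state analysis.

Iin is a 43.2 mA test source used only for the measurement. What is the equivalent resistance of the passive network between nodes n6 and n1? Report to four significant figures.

MNA unknowns: 6 node voltages V₁..V_6
R1: Y=0.001000 on G[0,5]
R2: Y=0.6993 on G[2,3]
R3: Y=0.01017 on G[0,1]
R4: Y=0.4762 on G[5,6]
R5: Y=0.006135 on G[0,4]
R6: Y=0.8475 on G[2,6]
R7: Y=0.2242 on G[4,3]
R8: Y=0.003521 on G[4,1]
R9: Y=0.01451 on G[3,5]
R10: Y=0.006410 on G[2,3]
Iin: z[6]−=0.0432, z[1]+=0.0432
solve → V1=2.315, V2=-3.495, V3=-3.441, V4=-3.264, V5=-3.530, V6=-3.541

R_eq = 135.6 Ω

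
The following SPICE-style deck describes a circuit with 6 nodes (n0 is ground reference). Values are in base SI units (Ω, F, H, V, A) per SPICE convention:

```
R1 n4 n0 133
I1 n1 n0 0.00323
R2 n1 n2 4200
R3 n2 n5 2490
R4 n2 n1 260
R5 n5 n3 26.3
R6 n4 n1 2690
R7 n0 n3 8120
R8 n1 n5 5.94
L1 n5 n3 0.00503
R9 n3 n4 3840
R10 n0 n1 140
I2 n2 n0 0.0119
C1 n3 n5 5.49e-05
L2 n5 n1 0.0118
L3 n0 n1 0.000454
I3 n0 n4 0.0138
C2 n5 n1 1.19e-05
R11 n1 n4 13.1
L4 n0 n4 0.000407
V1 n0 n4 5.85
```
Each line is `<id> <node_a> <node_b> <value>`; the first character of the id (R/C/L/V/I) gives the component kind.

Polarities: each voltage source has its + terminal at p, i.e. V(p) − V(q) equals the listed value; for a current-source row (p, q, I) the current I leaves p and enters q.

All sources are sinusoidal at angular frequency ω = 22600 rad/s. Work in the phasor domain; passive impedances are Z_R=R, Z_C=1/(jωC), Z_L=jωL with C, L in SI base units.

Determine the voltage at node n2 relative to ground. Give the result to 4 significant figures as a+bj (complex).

-5.015-2.733j V

Element admittances at ω=22600 rad/s:
  Y(R1) = 0.007519+0.000j S between n4,n0
  I1: injects 0.00323 A into n0 (from n1)
  Y(R2) = 0.0002381+0.000j S between n1,n2
  Y(R3) = 0.0004016+0.000j S between n2,n5
  Y(R4) = 0.003846+0.000j S between n2,n1
  Y(R5) = 0.03802+0.000j S between n5,n3
  Y(R6) = 0.0003717+0.000j S between n4,n1
  Y(R7) = 0.0001232+0.000j S between n0,n3
  Y(R8) = 0.1684+0.000j S between n1,n5
  Y(L1) = 0.000-0.008797j S between n5,n3
  Y(R9) = 0.0002604+0.000j S between n3,n4
  Y(R10) = 0.007143+0.000j S between n0,n1
  I2: injects 0.0119 A into n0 (from n2)
  Y(C1) = 0.000+1.241j S between n3,n5
  Y(L2) = 0.000-0.003750j S between n5,n1
  Y(L3) = 0.000-0.09746j S between n0,n1
  I3: injects 0.0138 A into n4 (from n0)
  Y(C2) = 0.000+0.2689j S between n5,n1
  Y(R11) = 0.07634+0.000j S between n1,n4
  Y(L4) = 0.000-0.1087j S between n0,n4
  V1: constraint V(n0)−V(n4) = 5.85
Assemble and solve the 6×6 MNA system:
  V(n1)=-2.362-2.733j  V(n2)=-5.015-2.733j  V(n3)=-2.362-2.727j  V(n4)=-5.850+0.000j  V(n5)=-2.362-2.727j
  i(V1)=-0.3262+0.8464j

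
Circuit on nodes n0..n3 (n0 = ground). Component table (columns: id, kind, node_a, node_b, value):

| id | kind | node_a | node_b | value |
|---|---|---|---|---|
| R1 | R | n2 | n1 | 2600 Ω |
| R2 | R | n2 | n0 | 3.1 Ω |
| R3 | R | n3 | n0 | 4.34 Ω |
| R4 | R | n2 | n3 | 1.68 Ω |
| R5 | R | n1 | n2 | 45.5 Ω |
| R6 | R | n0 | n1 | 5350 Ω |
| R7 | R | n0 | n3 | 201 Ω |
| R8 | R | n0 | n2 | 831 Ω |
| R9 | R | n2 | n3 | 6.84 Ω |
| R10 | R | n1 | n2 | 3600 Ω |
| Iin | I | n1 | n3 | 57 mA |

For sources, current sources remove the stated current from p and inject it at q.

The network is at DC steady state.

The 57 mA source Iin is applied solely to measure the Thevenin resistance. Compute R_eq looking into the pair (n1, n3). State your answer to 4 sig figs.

R_eq = 44.94 Ω

Apply KCL at each of the 3 non-ground nodes and solve the resulting linear system.
Node n1: branches {R1, R5, R6, R10, Iin} → V_1 = -2.523
Node n2: branches {R1, R2, R4, R5, R8, R9, R10} → V_2 = -0.02640
Node n3: branches {R3, R4, R7, R9, Iin} → V_3 = 0.03832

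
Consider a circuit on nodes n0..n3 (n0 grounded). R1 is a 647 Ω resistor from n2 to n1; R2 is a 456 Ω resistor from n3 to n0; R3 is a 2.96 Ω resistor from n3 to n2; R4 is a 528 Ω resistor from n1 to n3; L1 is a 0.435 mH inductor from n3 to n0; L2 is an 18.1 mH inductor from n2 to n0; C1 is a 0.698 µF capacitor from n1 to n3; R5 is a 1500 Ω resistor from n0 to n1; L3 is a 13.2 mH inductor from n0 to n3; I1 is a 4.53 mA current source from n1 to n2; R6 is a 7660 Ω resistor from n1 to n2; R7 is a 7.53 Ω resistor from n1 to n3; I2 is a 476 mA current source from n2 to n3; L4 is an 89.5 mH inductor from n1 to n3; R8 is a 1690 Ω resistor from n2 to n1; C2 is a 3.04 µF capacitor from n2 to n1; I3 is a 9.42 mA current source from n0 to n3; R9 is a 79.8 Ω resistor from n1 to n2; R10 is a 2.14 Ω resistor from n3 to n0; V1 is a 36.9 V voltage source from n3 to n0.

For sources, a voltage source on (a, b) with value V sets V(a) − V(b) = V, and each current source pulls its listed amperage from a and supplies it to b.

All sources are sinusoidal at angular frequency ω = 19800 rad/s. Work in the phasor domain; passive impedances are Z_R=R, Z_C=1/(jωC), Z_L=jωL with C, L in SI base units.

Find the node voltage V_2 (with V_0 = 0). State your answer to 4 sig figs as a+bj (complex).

35.64+0.3927j V

Apply KCL at each of the 3 non-ground nodes and solve the resulting linear system.
Node n1: branches {R1, R4, C1, R5, I1, R6, R7, L4, R8, C2, R9} → V_1 = 36.33-0.1899j
Node n2: branches {R1, R3, L2, I1, R6, I2, R8, C2, R9} → V_2 = 35.64+0.3927j
Node n3: branches {R2, R3, R4, L1, C1, L3, R7, I2, L4, I3, R10, V1} → V_3 = 36.90+0.000j
Source currents: i(V1)=-17.34+4.525j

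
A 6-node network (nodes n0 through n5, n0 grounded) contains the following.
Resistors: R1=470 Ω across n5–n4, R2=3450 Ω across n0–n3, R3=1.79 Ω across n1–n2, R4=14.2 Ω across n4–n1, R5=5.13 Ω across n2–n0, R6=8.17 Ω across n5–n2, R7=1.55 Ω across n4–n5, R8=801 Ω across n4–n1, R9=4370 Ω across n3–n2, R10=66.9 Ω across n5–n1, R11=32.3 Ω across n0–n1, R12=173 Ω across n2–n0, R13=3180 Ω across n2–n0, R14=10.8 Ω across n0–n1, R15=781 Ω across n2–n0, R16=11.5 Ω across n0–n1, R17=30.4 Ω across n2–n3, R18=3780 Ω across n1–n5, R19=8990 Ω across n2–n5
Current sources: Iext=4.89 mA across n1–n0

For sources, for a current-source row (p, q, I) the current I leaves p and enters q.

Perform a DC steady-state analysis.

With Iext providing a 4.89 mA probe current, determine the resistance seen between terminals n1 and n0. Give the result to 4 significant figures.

R_eq = 2.759 Ω

Element admittances at DC:
  Y(R1) = 0.002128 S between n5,n4
  Y(R2) = 0.0002899 S between n0,n3
  Y(R3) = 0.5587 S between n1,n2
  Y(R4) = 0.07042 S between n4,n1
  Y(R5) = 0.1949 S between n2,n0
  Y(R6) = 0.1224 S between n5,n2
  Y(R7) = 0.6452 S between n4,n5
  Y(R8) = 0.001248 S between n4,n1
  Y(R9) = 0.0002288 S between n3,n2
  Y(R10) = 0.01495 S between n5,n1
  Y(R11) = 0.03096 S between n0,n1
  Y(R12) = 0.005780 S between n2,n0
  Y(R13) = 0.0003145 S between n2,n0
  Y(R14) = 0.09259 S between n0,n1
  Y(R15) = 0.001280 S between n2,n0
  Y(R16) = 0.08696 S between n0,n1
  Y(R17) = 0.03289 S between n2,n3
  Y(R18) = 0.0002646 S between n1,n5
  Y(R19) = 0.0001112 S between n2,n5
  Iext: injects 0.00489 A into n0 (from n1)
Assemble and solve the 5×5 MNA system:
  V(n1)=-0.01349  V(n2)=-0.01012  V(n3)=-0.01003  V(n4)=-0.01165  V(n5)=-0.01145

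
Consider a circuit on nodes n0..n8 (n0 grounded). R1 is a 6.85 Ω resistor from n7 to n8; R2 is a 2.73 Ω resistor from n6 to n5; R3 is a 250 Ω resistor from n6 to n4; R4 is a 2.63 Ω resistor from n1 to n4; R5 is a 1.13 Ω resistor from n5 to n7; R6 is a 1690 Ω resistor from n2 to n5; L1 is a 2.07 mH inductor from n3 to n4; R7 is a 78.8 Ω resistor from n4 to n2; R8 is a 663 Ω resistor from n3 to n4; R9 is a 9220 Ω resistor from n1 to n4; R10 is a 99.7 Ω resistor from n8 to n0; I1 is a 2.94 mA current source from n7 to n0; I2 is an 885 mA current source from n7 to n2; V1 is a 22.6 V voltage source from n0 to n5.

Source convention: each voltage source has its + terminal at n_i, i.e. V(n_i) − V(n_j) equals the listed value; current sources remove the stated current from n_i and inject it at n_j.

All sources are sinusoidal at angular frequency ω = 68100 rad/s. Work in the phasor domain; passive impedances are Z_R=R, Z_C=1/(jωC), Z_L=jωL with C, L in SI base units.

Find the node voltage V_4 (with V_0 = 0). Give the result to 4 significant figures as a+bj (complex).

164.4+0.000j V

Element admittances at ω=68100 rad/s:
  Y(R1) = 0.1460+0.000j S between n7,n8
  Y(R2) = 0.3663+0.000j S between n6,n5
  Y(R3) = 0.004000+0.000j S between n6,n4
  Y(R4) = 0.3802+0.000j S between n1,n4
  Y(R5) = 0.8850+0.000j S between n5,n7
  Y(R6) = 0.0005917+0.000j S between n2,n5
  Y(L1) = 0.000-0.007094j S between n3,n4
  Y(R7) = 0.01269+0.000j S between n4,n2
  Y(R8) = 0.001508+0.000j S between n3,n4
  Y(R9) = 0.0001085+0.000j S between n1,n4
  Y(R10) = 0.01003+0.000j S between n8,n0
  I1: injects 0.00294 A into n0 (from n7)
  I2: injects 0.885 A into n2 (from n7)
  V1: constraint V(n0)−V(n5) = 22.6
Assemble and solve the 9×9 MNA system:
  V(n1)=164.4+0.000j  V(n2)=222.7+0.000j  V(n3)=164.4+0.000j  V(n4)=164.4+0.000j  V(n5)=-22.60+0.000j  V(n6)=-20.58+0.000j  V(n7)=-23.36+0.000j  V(n8)=-21.85+0.000j
  i(V1)=-0.2163+0.000j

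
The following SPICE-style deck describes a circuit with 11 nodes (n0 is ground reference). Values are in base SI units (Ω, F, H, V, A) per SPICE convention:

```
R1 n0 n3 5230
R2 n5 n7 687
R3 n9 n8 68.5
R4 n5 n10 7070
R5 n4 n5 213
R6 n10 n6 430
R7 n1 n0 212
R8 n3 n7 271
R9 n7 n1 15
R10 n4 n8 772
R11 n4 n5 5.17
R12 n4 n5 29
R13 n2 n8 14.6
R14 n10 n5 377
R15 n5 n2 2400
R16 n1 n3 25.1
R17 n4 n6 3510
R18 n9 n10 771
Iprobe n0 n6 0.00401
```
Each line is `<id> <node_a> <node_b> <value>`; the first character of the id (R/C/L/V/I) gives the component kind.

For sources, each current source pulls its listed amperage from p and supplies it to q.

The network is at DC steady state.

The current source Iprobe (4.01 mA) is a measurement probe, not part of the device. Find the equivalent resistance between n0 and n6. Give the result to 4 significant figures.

R_eq = 1500. Ω

Apply KCL at each of the 10 non-ground nodes and solve the resulting linear system.
Node n1: branches {R7, R9, R16} → V_1 = 0.8170
Node n2: branches {R13, R15} → V_2 = 4.020
Node n3: branches {R1, R8, R16} → V_3 = 0.8182
Node n4: branches {R5, R10, R11, R12, R17} → V_4 = 3.634
Node n5: branches {R2, R4, R5, R11, R12, R14, R15} → V_5 = 3.629
Node n6: branches {R6, R17, Iprobe} → V_6 = 6.015
Node n7: branches {R2, R8, R9} → V_7 = 0.8740
Node n8: branches {R3, R10, R13} → V_8 = 4.023
Node n9: branches {R3, R18} → V_9 = 4.068
Node n10: branches {R4, R6, R14, R18} → V_10 = 4.583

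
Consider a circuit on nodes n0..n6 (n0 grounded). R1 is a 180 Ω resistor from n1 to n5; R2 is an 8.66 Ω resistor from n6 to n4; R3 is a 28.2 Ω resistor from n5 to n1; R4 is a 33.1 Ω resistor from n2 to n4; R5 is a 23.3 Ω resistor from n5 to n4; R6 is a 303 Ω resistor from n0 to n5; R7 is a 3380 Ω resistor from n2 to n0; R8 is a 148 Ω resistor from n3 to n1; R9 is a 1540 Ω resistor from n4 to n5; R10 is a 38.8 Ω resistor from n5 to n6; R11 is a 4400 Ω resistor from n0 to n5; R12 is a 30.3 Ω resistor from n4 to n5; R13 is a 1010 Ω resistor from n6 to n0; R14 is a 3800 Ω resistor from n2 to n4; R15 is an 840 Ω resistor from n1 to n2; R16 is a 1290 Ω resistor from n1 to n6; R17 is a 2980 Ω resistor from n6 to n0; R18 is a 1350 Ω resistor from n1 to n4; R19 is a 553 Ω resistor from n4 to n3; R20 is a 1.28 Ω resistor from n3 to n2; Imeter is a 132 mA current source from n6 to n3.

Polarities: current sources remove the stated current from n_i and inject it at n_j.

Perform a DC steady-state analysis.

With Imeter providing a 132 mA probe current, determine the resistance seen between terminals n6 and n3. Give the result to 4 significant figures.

Element admittances at DC:
  Y(R1) = 0.005556 S between n1,n5
  Y(R2) = 0.1155 S between n6,n4
  Y(R3) = 0.03546 S between n5,n1
  Y(R4) = 0.03021 S between n2,n4
  Y(R5) = 0.04292 S between n5,n4
  Y(R6) = 0.003300 S between n0,n5
  Y(R7) = 0.0002959 S between n2,n0
  Y(R8) = 0.006757 S between n3,n1
  Y(R9) = 0.0006494 S between n4,n5
  Y(R10) = 0.02577 S between n5,n6
  Y(R11) = 0.0002273 S between n0,n5
  Y(R12) = 0.03300 S between n4,n5
  Y(R13) = 0.0009901 S between n6,n0
  Y(R14) = 0.0002632 S between n2,n4
  Y(R15) = 0.001190 S between n1,n2
  Y(R16) = 0.0007752 S between n1,n6
  Y(R17) = 0.0003356 S between n6,n0
  Y(R18) = 0.0007407 S between n1,n4
  Y(R19) = 0.001808 S between n4,n3
  Y(R20) = 0.7812 S between n3,n2
  Imeter: injects 0.132 A into n3 (from n6)
Assemble and solve the 6×6 MNA system:
  V(n1)=0.5716  V(n2)=3.389  V(n3)=3.524  V(n4)=0.06026  V(n5)=0.03976  V(n6)=-0.8621

R_eq = 33.23 Ω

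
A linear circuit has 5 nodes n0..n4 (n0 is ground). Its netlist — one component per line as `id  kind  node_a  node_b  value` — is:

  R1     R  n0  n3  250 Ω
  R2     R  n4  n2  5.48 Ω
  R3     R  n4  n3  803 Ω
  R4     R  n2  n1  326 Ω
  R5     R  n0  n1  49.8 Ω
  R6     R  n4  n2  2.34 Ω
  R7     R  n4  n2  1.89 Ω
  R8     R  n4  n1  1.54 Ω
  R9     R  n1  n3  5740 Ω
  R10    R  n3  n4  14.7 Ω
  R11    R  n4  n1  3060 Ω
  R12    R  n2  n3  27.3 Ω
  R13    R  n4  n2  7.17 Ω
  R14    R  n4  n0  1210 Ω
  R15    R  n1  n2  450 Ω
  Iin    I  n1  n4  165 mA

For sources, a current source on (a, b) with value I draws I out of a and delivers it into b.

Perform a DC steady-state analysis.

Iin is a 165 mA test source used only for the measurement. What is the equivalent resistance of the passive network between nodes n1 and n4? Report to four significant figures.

R_eq = 1.518 Ω

Element admittances at DC:
  Y(R1) = 0.004000 S between n0,n3
  Y(R2) = 0.1825 S between n4,n2
  Y(R3) = 0.001245 S between n4,n3
  Y(R4) = 0.003067 S between n2,n1
  Y(R5) = 0.02008 S between n0,n1
  Y(R6) = 0.4274 S between n4,n2
  Y(R7) = 0.5291 S between n4,n2
  Y(R8) = 0.6494 S between n4,n1
  Y(R9) = 0.0001742 S between n1,n3
  Y(R10) = 0.06803 S between n3,n4
  Y(R11) = 0.0003268 S between n4,n1
  Y(R12) = 0.03663 S between n2,n3
  Y(R13) = 0.1395 S between n4,n2
  Y(R14) = 0.0008264 S between n4,n0
  Y(R15) = 0.002222 S between n1,n2
  Iin: injects 0.165 A into n4 (from n1)
Assemble and solve the 4×4 MNA system:
  V(n1)=-0.04721  V(n2)=0.2020  V(n3)=0.1950  V(n4)=0.2032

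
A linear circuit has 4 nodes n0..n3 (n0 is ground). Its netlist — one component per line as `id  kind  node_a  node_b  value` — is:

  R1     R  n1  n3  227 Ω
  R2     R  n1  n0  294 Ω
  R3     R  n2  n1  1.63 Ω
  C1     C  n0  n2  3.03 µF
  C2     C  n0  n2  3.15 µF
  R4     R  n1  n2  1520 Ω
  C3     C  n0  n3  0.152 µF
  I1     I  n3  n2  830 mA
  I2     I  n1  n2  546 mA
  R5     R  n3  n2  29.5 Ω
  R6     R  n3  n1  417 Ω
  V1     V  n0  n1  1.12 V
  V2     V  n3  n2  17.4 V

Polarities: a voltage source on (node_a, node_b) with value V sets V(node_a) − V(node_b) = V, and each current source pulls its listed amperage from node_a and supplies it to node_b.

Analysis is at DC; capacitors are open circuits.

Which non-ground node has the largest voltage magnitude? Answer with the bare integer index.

3

Element admittances at DC:
  Y(R1) = 0.004405 S between n1,n3
  Y(R2) = 0.003401 S between n1,n0
  Y(R3) = 0.6135 S between n2,n1
  Y(C1) = 0.000 S between n0,n2
  Y(C2) = 0.000 S between n0,n2
  Y(R4) = 0.0006579 S between n1,n2
  Y(C3) = 0.000 S between n0,n3
  I1: injects 0.83 A into n2 (from n3)
  I2: injects 0.546 A into n2 (from n1)
  Y(R5) = 0.03390 S between n3,n2
  Y(R6) = 0.002398 S between n3,n1
  V1: constraint V(n0)−V(n1) = 1.12
  V2: constraint V(n3)−V(n2) = 17.4
Assemble and solve the 5×5 MNA system:
  V(n1)=-1.120  V(n2)=-0.4314  V(n3)=16.97
  i(V1)=-0.003810  i(V2)=-1.543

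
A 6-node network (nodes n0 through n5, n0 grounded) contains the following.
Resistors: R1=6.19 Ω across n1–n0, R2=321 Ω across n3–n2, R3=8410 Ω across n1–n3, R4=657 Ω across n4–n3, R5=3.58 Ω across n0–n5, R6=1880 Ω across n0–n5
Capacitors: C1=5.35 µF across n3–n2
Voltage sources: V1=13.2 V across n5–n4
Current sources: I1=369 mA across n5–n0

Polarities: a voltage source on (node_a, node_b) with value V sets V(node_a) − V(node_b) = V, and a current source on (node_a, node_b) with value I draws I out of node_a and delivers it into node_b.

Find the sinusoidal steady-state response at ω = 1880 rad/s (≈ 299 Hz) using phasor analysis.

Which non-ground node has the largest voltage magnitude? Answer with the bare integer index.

4

Element admittances at ω=1880 rad/s:
  Y(R1) = 0.1616+0.000j S between n1,n0
  Y(R2) = 0.003115+0.000j S between n3,n2
  Y(R3) = 0.0001189+0.000j S between n1,n3
  Y(R4) = 0.001522+0.000j S between n4,n3
  Y(R5) = 0.2793+0.000j S between n0,n5
  Y(R6) = 0.0005319+0.000j S between n0,n5
  Y(C1) = 0.000+0.01006j S between n3,n2
  V1: constraint V(n5)−V(n4) = 13.2
  I1: injects 0.369 A into n0 (from n5)
Assemble and solve the 6×6 MNA system:
  V(n1)=-0.009901+0.000j  V(n2)=-13.46+0.000j  V(n3)=-13.46+0.000j  V(n4)=-14.51+0.000j  V(n5)=-1.313+0.000j
  i(V1)=-0.001600+0.000j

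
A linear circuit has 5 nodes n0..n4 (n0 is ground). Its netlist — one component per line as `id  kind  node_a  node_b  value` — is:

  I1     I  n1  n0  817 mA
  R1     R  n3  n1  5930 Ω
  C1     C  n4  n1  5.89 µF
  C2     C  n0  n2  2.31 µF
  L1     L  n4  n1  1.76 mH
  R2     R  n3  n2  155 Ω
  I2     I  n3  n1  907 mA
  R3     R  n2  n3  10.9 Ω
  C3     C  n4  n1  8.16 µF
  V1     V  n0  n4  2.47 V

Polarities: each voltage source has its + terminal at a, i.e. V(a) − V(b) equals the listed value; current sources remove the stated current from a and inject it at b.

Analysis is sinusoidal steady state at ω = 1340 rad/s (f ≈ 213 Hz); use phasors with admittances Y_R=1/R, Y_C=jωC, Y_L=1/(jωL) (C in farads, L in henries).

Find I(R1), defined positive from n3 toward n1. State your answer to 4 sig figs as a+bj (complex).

-0.003788+0.04909j A

MNA unknowns: 4 node voltages V₁..V_4 plus 1 source current (V1)
I1: z[1]−=0.817, z[0]+=0.817
R1: Y=0.0001686+0.000j on G[3,1]
C1: Y=0.000+0.007893j on G[4,1]
C2: Y=0.000+0.003095j on G[0,2]
L1: Y=0.000-0.4240j on G[4,1]
R2: Y=0.006452+0.000j on G[3,2]
I2: z[3]−=0.907, z[1]+=0.907
R3: Y=0.09174+0.000j on G[2,3]
C3: Y=0.000+0.01093j on G[4,1]
V1: row V0−V4=2.47, i_V1 at 0,4
solve → V1=-2.591+0.2128j, V2=-15.86+291.8j, V3=-25.06+291.3j, V4=-2.470+0.000j
aux → i_V1=-0.08621-0.04909j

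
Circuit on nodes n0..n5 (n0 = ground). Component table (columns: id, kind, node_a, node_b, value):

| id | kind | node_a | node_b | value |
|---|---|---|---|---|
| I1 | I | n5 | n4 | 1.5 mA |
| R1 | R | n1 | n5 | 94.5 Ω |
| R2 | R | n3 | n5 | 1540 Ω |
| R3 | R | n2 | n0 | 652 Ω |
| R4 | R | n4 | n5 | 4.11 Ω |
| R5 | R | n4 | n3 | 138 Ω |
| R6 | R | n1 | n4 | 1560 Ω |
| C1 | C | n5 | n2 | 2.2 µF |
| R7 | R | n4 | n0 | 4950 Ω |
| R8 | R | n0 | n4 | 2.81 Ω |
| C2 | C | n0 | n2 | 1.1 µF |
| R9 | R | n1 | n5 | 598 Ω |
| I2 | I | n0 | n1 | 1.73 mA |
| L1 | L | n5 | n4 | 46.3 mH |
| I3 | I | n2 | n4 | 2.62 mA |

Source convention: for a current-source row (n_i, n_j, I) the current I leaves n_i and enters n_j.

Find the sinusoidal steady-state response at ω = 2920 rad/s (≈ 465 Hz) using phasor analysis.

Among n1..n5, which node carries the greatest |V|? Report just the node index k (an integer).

2

Element admittances at ω=2920 rad/s:
  I1: injects 0.0015 A into n4 (from n5)
  Y(R1) = 0.01058+0.000j S between n1,n5
  Y(R2) = 0.0006494+0.000j S between n3,n5
  Y(R3) = 0.001534+0.000j S between n2,n0
  Y(R4) = 0.2433+0.000j S between n4,n5
  Y(R5) = 0.007246+0.000j S between n4,n3
  Y(R6) = 0.0006410+0.000j S between n1,n4
  Y(C1) = 0.000+0.006424j S between n5,n2
  Y(R7) = 0.0002020+0.000j S between n4,n0
  Y(R8) = 0.3559+0.000j S between n0,n4
  Y(C2) = 0.000+0.003212j S between n0,n2
  Y(R9) = 0.001672+0.000j S between n1,n5
  I2: injects 0.00173 A into n1 (from n0)
  Y(L1) = 0.000-0.007397j S between n5,n4
  I3: injects 0.00262 A into n4 (from n2)
Assemble and solve the 5×5 MNA system:
  V(n1)=0.1355-0.002005j  V(n2)=-0.04131+0.2639j  V(n3)=0.006894-0.0008716j  V(n4)=0.007417-0.0007643j  V(n5)=0.001057-0.002070j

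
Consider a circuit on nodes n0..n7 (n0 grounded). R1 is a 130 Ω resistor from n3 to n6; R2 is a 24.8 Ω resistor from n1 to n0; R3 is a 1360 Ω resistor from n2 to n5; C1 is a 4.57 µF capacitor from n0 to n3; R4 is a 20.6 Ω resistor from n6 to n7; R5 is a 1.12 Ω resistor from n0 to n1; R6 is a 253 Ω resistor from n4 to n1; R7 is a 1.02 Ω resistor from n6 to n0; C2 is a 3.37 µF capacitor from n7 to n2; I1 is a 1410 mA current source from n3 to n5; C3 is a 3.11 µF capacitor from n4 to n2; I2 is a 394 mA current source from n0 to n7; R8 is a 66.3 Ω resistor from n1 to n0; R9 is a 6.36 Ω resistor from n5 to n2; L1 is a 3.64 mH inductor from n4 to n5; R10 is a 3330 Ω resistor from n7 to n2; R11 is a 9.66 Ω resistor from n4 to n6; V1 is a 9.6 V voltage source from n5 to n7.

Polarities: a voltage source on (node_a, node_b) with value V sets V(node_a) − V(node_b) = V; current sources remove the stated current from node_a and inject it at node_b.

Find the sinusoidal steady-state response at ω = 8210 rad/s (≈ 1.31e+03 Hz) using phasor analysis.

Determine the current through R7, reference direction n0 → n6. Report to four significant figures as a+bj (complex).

Apply KCL at each of the 7 non-ground nodes and solve the resulting linear system.
Node n1: branches {R2, R5, R6, R8} → V_1 = 0.01753-0.01165j
Node n2: branches {R3, C2, C3, R9, R10} → V_2 = 41.93-0.4752j
Node n3: branches {R1, C1, I1} → V_3 = -7.266+35.73j
Node n4: branches {R6, C3, L1, R11} → V_4 = 4.224-2.806j
Node n5: branches {R3, I1, R9, L1, V1} → V_5 = 42.90+7.117j
Node n6: branches {R1, R4, R7, R11} → V_6 = 1.752+0.2893j
Node n7: branches {R4, C2, I2, R10, V1} → V_7 = 33.30+7.117j
Source currents: i(V1)=0.9248+0.09492j

-1.718-0.2837j A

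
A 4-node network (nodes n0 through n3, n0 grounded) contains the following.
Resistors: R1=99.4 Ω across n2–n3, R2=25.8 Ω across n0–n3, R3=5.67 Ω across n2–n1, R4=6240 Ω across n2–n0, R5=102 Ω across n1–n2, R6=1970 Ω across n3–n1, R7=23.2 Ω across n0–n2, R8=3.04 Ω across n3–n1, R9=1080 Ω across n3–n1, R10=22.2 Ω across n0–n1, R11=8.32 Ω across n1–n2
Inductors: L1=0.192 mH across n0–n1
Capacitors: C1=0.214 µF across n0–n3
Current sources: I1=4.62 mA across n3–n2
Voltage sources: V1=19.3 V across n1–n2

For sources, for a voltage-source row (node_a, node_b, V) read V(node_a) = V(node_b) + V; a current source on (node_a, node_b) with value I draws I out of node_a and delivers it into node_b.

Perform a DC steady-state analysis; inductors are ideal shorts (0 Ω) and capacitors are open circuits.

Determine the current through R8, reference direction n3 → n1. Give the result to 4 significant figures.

MNA unknowns: 3 node voltages V₁..V_3 plus 2 source currents (L1, V1)
R1: Y=0.01006 on G[2,3]
R2: Y=0.03876 on G[0,3]
R3: Y=0.1764 on G[2,1]
L1: row V0−V1=0, i_L1 at 0,1
R4: Y=0.0001603 on G[2,0]
R5: Y=0.009804 on G[1,2]
R6: Y=0.0005076 on G[3,1]
C1: Y=0.000 on G[0,3]
R7: Y=0.04310 on G[0,2]
R8: Y=0.3289 on G[3,1]
I1: z[3]−=0.00462, z[2]+=0.00462
R9: Y=0.0009259 on G[3,1]
R10: Y=0.04505 on G[0,1]
R11: Y=0.1202 on G[1,2]
V1: row V1−V2=19.3, i_V1 at 1,2
solve → V1=0.000, V2=-19.30, V3=-0.5242
aux → i_L1=-0.8553, i_V1=-6.941

-0.1724 A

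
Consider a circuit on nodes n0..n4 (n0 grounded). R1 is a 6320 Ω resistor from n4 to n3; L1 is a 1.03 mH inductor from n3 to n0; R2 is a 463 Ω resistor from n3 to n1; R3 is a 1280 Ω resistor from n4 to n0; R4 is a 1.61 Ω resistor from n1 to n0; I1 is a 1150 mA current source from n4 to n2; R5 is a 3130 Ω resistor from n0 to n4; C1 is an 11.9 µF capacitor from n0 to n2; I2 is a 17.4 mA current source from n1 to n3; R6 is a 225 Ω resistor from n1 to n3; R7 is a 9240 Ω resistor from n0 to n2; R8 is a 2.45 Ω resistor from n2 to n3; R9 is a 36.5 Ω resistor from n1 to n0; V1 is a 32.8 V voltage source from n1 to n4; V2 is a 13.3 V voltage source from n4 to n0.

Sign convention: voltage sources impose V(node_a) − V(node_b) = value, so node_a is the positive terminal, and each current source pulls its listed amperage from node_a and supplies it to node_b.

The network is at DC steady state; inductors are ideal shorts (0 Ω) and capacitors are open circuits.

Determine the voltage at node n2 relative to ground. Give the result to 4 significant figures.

2.817 V

Apply KCL at each of the 4 non-ground nodes and solve the resulting linear system.
Node n1: branches {R2, R4, I2, R6, R9, V1} → V_1 = 46.10
Node n2: branches {I1, C1, R7, R8} → V_2 = 2.817
Node n3: branches {R1, L1, R2, I2, R6, R8} → V_3 = 0.000
Node n4: branches {R1, R3, I1, R5, V1, V2} → V_4 = 13.30
Source currents: i(L1)=1.474, i(V1)=-30.22, i(V2)=-31.39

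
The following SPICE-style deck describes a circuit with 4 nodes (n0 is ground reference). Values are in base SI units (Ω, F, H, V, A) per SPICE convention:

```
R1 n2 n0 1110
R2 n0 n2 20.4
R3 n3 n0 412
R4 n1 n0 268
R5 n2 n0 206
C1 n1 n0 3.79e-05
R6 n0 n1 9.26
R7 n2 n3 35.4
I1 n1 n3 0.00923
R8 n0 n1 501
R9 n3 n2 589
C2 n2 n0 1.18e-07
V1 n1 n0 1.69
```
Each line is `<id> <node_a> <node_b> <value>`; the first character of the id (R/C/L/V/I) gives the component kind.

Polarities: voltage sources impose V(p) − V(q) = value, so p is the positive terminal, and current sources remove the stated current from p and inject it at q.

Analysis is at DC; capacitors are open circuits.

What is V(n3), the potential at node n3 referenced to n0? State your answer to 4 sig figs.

MNA unknowns: 3 node voltages V₁..V_3 plus 1 source current (V1)
R1: Y=0.0009009 on G[2,0]
R2: Y=0.04902 on G[0,2]
R3: Y=0.002427 on G[3,0]
R4: Y=0.003731 on G[1,0]
R5: Y=0.004854 on G[2,0]
C1: Y=0.000 on G[1,0]
R6: Y=0.1080 on G[0,1]
R7: Y=0.02825 on G[2,3]
I1: z[1]−=0.00923, z[3]+=0.00923
R8: Y=0.001996 on G[0,1]
R9: Y=0.001698 on G[3,2]
C2: Y=0.000 on G[2,0]
V1: row V1−V0=1.69, i_V1 at 1,0
solve → V1=1.690, V2=0.1497, V3=0.4236
aux → i_V1=-0.2014

0.4236 V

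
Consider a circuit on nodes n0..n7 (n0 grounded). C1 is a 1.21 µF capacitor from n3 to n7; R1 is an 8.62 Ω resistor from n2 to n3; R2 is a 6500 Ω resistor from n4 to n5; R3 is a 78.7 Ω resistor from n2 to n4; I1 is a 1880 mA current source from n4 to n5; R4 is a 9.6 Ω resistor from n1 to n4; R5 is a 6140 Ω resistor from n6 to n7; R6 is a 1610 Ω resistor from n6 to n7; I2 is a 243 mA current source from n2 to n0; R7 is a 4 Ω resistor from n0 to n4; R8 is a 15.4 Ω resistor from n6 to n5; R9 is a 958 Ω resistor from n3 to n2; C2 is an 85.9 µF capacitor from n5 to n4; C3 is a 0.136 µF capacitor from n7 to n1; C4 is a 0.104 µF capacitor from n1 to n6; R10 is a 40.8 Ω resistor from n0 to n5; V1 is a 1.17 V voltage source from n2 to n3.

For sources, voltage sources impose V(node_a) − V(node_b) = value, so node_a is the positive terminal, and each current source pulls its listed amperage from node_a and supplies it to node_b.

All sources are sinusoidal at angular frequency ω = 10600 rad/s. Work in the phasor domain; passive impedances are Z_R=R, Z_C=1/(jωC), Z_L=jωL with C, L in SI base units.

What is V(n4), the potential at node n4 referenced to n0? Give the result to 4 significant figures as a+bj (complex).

Element admittances at ω=10600 rad/s:
  Y(C1) = 0.000+0.01283j S between n3,n7
  Y(R1) = 0.1160+0.000j S between n2,n3
  Y(R2) = 0.0001538+0.000j S between n4,n5
  Y(R3) = 0.01271+0.000j S between n2,n4
  I1: injects 1.88 A into n5 (from n4)
  Y(R4) = 0.1042+0.000j S between n1,n4
  Y(R5) = 0.0001629+0.000j S between n6,n7
  Y(R6) = 0.0006211+0.000j S between n6,n7
  I2: injects 0.243 A into n0 (from n2)
  Y(R7) = 0.2500+0.000j S between n0,n4
  Y(R8) = 0.06494+0.000j S between n6,n5
  Y(R9) = 0.001044+0.000j S between n3,n2
  Y(C2) = 0.000+0.9105j S between n5,n4
  Y(C3) = 0.000+0.001442j S between n7,n1
  Y(C4) = 0.000+0.001102j S between n1,n6
  Y(R10) = 0.02451+0.000j S between n0,n5
  V1: constraint V(n2)−V(n3) = 1.17
Assemble and solve the 8×8 MNA system:
  V(n1)=-0.8834-0.05734j  V(n2)=-18.85+1.988j  V(n3)=-20.02+1.988j  V(n4)=-0.8900+0.1848j  V(n5)=-0.8364-1.885j  V(n6)=-1.074-1.850j  V(n7)=-18.24+0.8381j
  i(V1)=-0.1517-0.02291j

-0.8900+0.1848j V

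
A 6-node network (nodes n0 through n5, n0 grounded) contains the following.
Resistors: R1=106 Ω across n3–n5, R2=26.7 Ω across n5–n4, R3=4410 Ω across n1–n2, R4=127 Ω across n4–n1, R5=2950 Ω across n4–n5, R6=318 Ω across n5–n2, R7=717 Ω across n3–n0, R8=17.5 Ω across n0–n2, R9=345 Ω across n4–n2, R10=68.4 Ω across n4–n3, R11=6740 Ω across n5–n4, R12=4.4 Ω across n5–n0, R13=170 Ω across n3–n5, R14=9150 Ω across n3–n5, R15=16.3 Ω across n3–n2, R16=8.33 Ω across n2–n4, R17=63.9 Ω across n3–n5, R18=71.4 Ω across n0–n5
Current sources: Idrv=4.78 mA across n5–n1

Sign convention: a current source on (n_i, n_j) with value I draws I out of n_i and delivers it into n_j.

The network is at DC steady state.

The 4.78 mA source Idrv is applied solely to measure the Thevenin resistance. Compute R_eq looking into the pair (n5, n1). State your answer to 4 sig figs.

Apply KCL at each of the 5 non-ground nodes and solve the resulting linear system.
Node n1: branches {R3, R4, Idrv} → V_1 = 0.6370
Node n2: branches {R3, R6, R8, R9, R15, R16} → V_2 = 0.02958
Node n3: branches {R1, R7, R10, R13, R14, R15, R17} → V_3 = 0.02108
Node n4: branches {R2, R4, R5, R9, R10, R11, R16} → V_4 = 0.04739
Node n5: branches {R1, R2, R5, R6, R11, R12, R13, R14, R17, R18, Idrv} → V_5 = -0.007127

R_eq = 134.7 Ω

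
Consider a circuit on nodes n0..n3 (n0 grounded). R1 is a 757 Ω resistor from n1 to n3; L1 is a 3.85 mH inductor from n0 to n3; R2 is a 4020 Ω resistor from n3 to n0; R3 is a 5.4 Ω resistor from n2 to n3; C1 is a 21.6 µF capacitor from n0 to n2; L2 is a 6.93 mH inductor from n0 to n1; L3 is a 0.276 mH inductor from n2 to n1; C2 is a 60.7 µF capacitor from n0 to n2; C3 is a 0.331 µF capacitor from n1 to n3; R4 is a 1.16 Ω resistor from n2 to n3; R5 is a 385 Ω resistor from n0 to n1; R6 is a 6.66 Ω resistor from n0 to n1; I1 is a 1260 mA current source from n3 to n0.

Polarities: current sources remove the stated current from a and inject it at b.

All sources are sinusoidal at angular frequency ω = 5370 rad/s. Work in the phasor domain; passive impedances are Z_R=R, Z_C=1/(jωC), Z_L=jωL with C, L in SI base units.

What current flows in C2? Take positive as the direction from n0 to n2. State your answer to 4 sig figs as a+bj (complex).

1.021+0.4692j A

Apply KCL at each of the 3 non-ground nodes and solve the resulting linear system.
Node n1: branches {R1, L2, L3, C3, R5, R6} → V_1 = -0.6911+3.159j
Node n2: branches {R3, C1, L3, C2, R4} → V_2 = -1.439+3.132j
Node n3: branches {R1, L1, R2, R3, C3, R4, I1} → V_3 = -2.778+3.006j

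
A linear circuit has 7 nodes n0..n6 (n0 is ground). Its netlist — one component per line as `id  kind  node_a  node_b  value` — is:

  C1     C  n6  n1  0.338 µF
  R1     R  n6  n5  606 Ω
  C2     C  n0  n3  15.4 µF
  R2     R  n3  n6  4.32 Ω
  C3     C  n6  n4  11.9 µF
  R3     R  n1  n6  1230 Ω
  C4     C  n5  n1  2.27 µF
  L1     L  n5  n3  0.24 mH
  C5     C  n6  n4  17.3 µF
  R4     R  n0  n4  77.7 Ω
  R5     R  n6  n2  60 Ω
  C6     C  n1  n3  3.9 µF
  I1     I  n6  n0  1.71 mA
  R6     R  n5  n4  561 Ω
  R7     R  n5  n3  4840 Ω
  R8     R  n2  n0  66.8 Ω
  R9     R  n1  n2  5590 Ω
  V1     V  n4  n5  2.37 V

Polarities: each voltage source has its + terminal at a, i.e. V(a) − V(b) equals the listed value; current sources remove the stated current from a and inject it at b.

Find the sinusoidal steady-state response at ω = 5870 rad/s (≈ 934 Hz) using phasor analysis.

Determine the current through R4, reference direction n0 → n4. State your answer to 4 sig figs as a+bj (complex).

Apply KCL at each of the 6 non-ground nodes and solve the resulting linear system.
Node n1: branches {C1, R3, C4, C6, R9} → V_1 = 0.07877+0.3644j
Node n2: branches {R5, R8, R9} → V_2 = 0.5120+0.8482j
Node n3: branches {C2, R2, L1, C6, R7} → V_3 = -0.1470+0.4767j
Node n4: branches {C3, C5, R4, R6, V1} → V_4 = 2.620+0.04587j
Node n5: branches {R1, C4, L1, R6, R7, V1} → V_5 = 0.2502+0.04587j
Node n6: branches {C1, R1, R2, C3, R3, C5, R5, I1} → V_6 = 0.9766+1.615j
Source currents: i(V1)=-0.3069-0.2823j

-0.03372-0.0005904j A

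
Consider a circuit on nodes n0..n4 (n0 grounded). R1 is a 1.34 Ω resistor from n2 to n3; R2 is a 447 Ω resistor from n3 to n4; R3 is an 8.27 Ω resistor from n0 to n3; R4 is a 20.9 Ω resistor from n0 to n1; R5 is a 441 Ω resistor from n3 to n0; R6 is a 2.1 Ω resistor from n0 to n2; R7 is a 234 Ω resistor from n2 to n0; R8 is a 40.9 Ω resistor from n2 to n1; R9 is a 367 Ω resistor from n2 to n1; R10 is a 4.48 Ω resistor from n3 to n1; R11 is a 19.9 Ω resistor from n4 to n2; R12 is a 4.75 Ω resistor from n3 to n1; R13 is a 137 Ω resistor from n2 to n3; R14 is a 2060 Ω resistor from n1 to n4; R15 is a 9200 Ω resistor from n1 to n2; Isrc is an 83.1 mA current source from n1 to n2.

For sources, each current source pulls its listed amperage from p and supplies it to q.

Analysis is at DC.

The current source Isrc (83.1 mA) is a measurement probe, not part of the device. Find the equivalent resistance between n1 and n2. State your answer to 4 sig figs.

Element admittances at DC:
  Y(R1) = 0.7463 S between n2,n3
  Y(R2) = 0.002237 S between n3,n4
  Y(R3) = 0.1209 S between n0,n3
  Y(R4) = 0.04785 S between n0,n1
  Y(R5) = 0.002268 S between n3,n0
  Y(R6) = 0.4762 S between n0,n2
  Y(R7) = 0.004274 S between n2,n0
  Y(R8) = 0.02445 S between n2,n1
  Y(R9) = 0.002725 S between n2,n1
  Y(R10) = 0.2232 S between n3,n1
  Y(R11) = 0.05025 S between n4,n2
  Y(R12) = 0.2105 S between n3,n1
  Y(R13) = 0.007299 S between n2,n3
  Y(R14) = 0.0004854 S between n1,n4
  Y(R15) = 0.0001087 S between n1,n2
  Isrc: injects 0.0831 A into n2 (from n1)
Assemble and solve the 4×4 MNA system:
  V(n1)=-0.2024  V(n2)=0.03251  V(n3)=-0.04817  V(n4)=0.02695

R_eq = 2.827 Ω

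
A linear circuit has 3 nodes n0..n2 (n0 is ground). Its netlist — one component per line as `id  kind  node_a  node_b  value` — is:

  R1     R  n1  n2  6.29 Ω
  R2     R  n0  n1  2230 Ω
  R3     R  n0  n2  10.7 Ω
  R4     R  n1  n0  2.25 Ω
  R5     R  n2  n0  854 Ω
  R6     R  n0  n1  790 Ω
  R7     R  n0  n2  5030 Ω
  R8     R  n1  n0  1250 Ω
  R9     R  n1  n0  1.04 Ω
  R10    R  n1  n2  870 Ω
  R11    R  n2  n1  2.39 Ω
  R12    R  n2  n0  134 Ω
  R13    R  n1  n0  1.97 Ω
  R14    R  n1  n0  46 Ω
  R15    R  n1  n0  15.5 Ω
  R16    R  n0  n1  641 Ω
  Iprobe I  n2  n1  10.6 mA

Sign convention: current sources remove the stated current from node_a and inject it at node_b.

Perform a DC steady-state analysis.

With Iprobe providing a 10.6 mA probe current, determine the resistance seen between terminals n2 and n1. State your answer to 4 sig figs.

R_eq = 1.480 Ω

MNA unknowns: 2 node voltages V₁..V_2
R1: Y=0.1590 on G[1,2]
R2: Y=0.0004484 on G[0,1]
R3: Y=0.09346 on G[0,2]
R4: Y=0.4444 on G[1,0]
R5: Y=0.001171 on G[2,0]
R6: Y=0.001266 on G[0,1]
R7: Y=0.0001988 on G[0,2]
R8: Y=0.0008000 on G[1,0]
R9: Y=0.9615 on G[1,0]
R10: Y=0.001149 on G[1,2]
R11: Y=0.4184 on G[2,1]
R12: Y=0.007463 on G[2,0]
R13: Y=0.5076 on G[1,0]
R14: Y=0.02174 on G[1,0]
R15: Y=0.06452 on G[1,0]
R16: Y=0.001560 on G[0,1]
Iprobe: z[2]−=0.0106, z[1]+=0.0106
solve → V1=0.0007617, V2=-0.01492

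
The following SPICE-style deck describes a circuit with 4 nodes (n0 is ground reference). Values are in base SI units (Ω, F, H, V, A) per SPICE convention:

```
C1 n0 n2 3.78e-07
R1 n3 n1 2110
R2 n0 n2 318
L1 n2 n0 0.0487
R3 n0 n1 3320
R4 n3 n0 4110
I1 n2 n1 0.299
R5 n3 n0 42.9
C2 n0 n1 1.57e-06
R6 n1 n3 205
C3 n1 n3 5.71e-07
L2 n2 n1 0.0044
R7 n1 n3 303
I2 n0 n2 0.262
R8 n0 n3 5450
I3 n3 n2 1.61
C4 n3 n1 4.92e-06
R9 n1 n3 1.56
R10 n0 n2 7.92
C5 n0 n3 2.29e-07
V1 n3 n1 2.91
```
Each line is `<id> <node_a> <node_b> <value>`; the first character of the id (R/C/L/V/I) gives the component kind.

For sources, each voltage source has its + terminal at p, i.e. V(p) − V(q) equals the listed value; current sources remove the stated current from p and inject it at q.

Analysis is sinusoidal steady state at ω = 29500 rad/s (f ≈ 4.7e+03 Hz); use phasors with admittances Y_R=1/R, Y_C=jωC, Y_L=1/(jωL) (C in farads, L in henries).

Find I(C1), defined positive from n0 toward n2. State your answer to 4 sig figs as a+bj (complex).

MNA unknowns: 3 node voltages V₁..V_3 plus 1 source current (V1)
C1: Y=0.000+0.01115j on G[0,2]
R1: Y=0.0004739+0.000j on G[3,1]
R2: Y=0.003145+0.000j on G[0,2]
L1: Y=0.000-0.0006961j on G[2,0]
R3: Y=0.0003012+0.000j on G[0,1]
R4: Y=0.0002433+0.000j on G[3,0]
I1: z[2]−=0.299, z[1]+=0.299
R5: Y=0.02331+0.000j on G[3,0]
C2: Y=0.000+0.04632j on G[0,1]
R6: Y=0.004878+0.000j on G[1,3]
C3: Y=0.000+0.01684j on G[1,3]
L2: Y=0.000-0.007704j on G[2,1]
R7: Y=0.003300+0.000j on G[1,3]
I2: z[0]−=0.262, z[2]+=0.262
R8: Y=0.0001835+0.000j on G[0,3]
I3: z[3]−=1.61, z[2]+=1.61
C4: Y=0.000+0.1451j on G[3,1]
R9: Y=0.6410+0.000j on G[1,3]
R10: Y=0.1263+0.000j on G[0,2]
C5: Y=0.000+0.006756j on G[0,3]
V1: row V3−V1=2.91, i_V1 at 3,1
solve → V1=-14.67+22.55j, V2=13.51+0.5864j, V3=-11.76+22.55j
aux → i_V1=-3.069-0.9271j

0.006539-0.1507j A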